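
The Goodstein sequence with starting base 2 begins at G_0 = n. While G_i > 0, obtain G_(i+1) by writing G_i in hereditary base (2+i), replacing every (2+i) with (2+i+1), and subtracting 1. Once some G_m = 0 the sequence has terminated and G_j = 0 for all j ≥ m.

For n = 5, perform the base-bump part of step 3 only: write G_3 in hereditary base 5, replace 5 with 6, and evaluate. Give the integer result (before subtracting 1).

G_0 = 5. HB_2(5) = 2^2 + 1. Bump = 28. G_1 = 27.
G_1 = 27. HB_3(27) = 3^3. Bump = 256. G_2 = 255.
G_2 = 255. HB_4(255) = 3·4^3 + 3·4^2 + 3·4 + 3. Bump = 468. G_3 = 467.
G_3 = 467. HB_5(467) = 3·5^3 + 3·5^2 + 3·5 + 2. Bump = 776. G_4 = 775.

776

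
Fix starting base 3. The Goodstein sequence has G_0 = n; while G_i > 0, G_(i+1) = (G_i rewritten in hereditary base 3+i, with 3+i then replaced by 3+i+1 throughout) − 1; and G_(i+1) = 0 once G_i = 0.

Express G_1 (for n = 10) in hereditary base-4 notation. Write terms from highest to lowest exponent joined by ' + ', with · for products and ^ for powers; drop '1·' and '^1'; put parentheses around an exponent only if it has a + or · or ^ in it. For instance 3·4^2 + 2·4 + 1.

4^2

G_0=10  [base 3] 3^2 + 1  →[3↦4]→  4^2 + 1 = 17  −1 ⇒ G_1=16
G_1=16  [base 4] 4^2  →[4↦5]→  5^2 = 25  −1 ⇒ G_2=24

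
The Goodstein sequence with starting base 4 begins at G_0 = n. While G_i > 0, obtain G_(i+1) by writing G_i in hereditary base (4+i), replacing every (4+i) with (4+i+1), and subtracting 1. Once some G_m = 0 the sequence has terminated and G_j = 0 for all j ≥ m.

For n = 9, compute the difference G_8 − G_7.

0

[0] 9 ≡ 2·4 + 1 (base 4). Lift 5: 11. −1: 10.
[1] 10 ≡ 2·5 (base 5). Lift 6: 12. −1: 11.
[2] 11 ≡ 6 + 5 (base 6). Lift 7: 12. −1: 11.
[3] 11 ≡ 7 + 4 (base 7). Lift 8: 12. −1: 11.
[4] 11 ≡ 8 + 3 (base 8). Lift 9: 12. −1: 11.
[5] 11 ≡ 9 + 2 (base 9). Lift 10: 12. −1: 11.
[6] 11 ≡ 10 + 1 (base 10). Lift 11: 12. −1: 11.
[7] 11 ≡ 11 (base 11). Lift 12: 12. −1: 11.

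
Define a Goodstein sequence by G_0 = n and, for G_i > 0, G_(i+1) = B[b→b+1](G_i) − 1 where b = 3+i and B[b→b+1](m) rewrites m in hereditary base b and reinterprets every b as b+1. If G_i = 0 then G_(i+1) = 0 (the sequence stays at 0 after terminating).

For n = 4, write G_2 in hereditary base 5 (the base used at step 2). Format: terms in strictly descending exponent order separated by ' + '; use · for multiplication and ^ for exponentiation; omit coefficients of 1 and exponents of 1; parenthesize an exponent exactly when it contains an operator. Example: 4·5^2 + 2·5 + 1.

step 0: 4 = 3 + 1; sub 4 for 3: 4 + 1; = 5; G_1 = 5−1 = 4
step 1: 4 = 4; sub 5 for 4: 5; = 5; G_2 = 5−1 = 4

4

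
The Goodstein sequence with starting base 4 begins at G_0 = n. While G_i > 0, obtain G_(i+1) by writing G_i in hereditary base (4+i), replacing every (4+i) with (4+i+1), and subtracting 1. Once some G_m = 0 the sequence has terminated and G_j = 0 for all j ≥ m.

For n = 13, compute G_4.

19

G_0 = 13. HB_4(13) = 3·4 + 1. Bump = 16. G_1 = 15.
G_1 = 15. HB_5(15) = 3·5. Bump = 18. G_2 = 17.
G_2 = 17. HB_6(17) = 2·6 + 5. Bump = 19. G_3 = 18.
G_3 = 18. HB_7(18) = 2·7 + 4. Bump = 20. G_4 = 19.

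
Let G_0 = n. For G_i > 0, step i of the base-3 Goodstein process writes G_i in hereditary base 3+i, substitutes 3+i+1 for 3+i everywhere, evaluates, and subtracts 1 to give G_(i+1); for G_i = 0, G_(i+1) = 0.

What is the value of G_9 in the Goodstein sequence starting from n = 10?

(0) 10|_3 = 3^2 + 1 ↦ 4^2 + 1|_4 = 17 ⇒ 16
(1) 16|_4 = 4^2 ↦ 5^2|_5 = 25 ⇒ 24
(2) 24|_5 = 4·5 + 4 ↦ 4·6 + 4|_6 = 28 ⇒ 27
(3) 27|_6 = 4·6 + 3 ↦ 4·7 + 3|_7 = 31 ⇒ 30
(4) 30|_7 = 4·7 + 2 ↦ 4·8 + 2|_8 = 34 ⇒ 33
(5) 33|_8 = 4·8 + 1 ↦ 4·9 + 1|_9 = 37 ⇒ 36
(6) 36|_9 = 4·9 ↦ 4·10|_10 = 40 ⇒ 39
(7) 39|_10 = 3·10 + 9 ↦ 3·11 + 9|_11 = 42 ⇒ 41
(8) 41|_11 = 3·11 + 8 ↦ 3·12 + 8|_12 = 44 ⇒ 43

43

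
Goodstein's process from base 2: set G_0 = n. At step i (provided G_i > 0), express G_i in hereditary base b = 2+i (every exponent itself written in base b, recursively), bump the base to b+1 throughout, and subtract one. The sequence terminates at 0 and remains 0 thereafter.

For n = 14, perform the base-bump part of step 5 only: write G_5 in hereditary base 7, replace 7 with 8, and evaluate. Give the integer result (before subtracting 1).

[0] 14 ≡ 2^(2 + 1) + 2^2 + 2 (base 2). Lift 3: 111. −1: 110.
[1] 110 ≡ 3^(3 + 1) + 3^3 + 2 (base 3). Lift 4: 1282. −1: 1281.
[2] 1281 ≡ 4^(4 + 1) + 4^4 + 1 (base 4). Lift 5: 18751. −1: 18750.
[3] 18750 ≡ 5^(5 + 1) + 5^5 (base 5). Lift 6: 326592. −1: 326591.
[4] 326591 ≡ 6^(6 + 1) + 5·6^5 + 5·6^4 + 5·6^3 + 5·6^2 + 5·6 + 5 (base 6). Lift 7: 5862841. −1: 5862840.
[5] 5862840 ≡ 7^(7 + 1) + 5·7^5 + 5·7^4 + 5·7^3 + 5·7^2 + 5·7 + 4 (base 7). Lift 8: 134404972. −1: 134404971.

134404972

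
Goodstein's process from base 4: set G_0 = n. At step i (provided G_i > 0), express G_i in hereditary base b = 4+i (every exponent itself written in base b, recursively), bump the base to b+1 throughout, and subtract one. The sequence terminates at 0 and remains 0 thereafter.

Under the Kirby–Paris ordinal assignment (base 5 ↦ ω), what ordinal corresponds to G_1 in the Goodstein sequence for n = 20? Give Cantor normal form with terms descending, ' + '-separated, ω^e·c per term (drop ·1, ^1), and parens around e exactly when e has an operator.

ω^2 + 4

base 4: 20 = 4^2 + 4; at 5: 5^2 + 5 = 30; next = 29
base 5: 29 = 5^2 + 4; at 6: 6^2 + 4 = 40; next = 39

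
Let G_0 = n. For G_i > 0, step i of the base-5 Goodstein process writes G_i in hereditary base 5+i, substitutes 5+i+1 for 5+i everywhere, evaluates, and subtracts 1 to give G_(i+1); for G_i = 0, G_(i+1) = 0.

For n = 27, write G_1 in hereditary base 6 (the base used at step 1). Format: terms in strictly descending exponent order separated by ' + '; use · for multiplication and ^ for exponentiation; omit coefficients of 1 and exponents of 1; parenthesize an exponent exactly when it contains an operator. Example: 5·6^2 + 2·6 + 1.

step 0: 27 = 5^2 + 2; sub 6 for 5: 6^2 + 2; = 38; G_1 = 38−1 = 37
step 1: 37 = 6^2 + 1; sub 7 for 6: 7^2 + 1; = 50; G_2 = 50−1 = 49

6^2 + 1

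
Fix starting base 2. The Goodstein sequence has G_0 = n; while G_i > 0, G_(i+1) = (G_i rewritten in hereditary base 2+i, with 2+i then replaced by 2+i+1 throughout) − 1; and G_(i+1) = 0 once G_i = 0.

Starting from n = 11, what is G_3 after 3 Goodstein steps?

step 0: 11 = 2^(2 + 1) + 2 + 1; sub 3 for 2: 3^(3 + 1) + 3 + 1; = 85; G_1 = 85−1 = 84
step 1: 84 = 3^(3 + 1) + 3; sub 4 for 3: 4^(4 + 1) + 4; = 1028; G_2 = 1028−1 = 1027
step 2: 1027 = 4^(4 + 1) + 3; sub 5 for 4: 5^(5 + 1) + 3; = 15628; G_3 = 15628−1 = 15627
step 3: 15627 = 5^(5 + 1) + 2; sub 6 for 5: 6^(6 + 1) + 2; = 279938; G_4 = 279938−1 = 279937

15627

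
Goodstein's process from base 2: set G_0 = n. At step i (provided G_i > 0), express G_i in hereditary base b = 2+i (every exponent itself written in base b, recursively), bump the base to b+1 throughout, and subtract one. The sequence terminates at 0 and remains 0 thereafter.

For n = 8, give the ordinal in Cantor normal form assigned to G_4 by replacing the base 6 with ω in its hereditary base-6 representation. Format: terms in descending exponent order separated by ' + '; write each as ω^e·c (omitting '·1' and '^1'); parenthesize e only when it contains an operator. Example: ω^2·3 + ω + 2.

ω^ω·2 + ω^2·2 + ω + 5

(0) 8|_2 = 2^(2 + 1) ↦ 3^(3 + 1)|_3 = 81 ⇒ 80
(1) 80|_3 = 2·3^3 + 2·3^2 + 2·3 + 2 ↦ 2·4^4 + 2·4^2 + 2·4 + 2|_4 = 554 ⇒ 553
(2) 553|_4 = 2·4^4 + 2·4^2 + 2·4 + 1 ↦ 2·5^5 + 2·5^2 + 2·5 + 1|_5 = 6311 ⇒ 6310
(3) 6310|_5 = 2·5^5 + 2·5^2 + 2·5 ↦ 2·6^6 + 2·6^2 + 2·6|_6 = 93396 ⇒ 93395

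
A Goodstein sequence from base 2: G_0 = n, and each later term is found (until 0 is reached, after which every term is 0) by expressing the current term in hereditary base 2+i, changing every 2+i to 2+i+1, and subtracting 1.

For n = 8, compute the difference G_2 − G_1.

473

(0) 8|_2 = 2^(2 + 1) ↦ 3^(3 + 1)|_3 = 81 ⇒ 80
(1) 80|_3 = 2·3^3 + 2·3^2 + 2·3 + 2 ↦ 2·4^4 + 2·4^2 + 2·4 + 2|_4 = 554 ⇒ 553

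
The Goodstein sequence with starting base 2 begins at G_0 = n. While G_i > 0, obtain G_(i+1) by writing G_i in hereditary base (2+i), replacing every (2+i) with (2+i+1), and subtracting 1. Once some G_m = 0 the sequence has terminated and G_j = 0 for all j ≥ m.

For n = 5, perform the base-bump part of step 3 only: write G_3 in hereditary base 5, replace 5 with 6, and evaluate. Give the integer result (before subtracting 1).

base 2: 5 = 2^2 + 1; at 3: 3^3 + 1 = 28; next = 27
base 3: 27 = 3^3; at 4: 4^4 = 256; next = 255
base 4: 255 = 3·4^3 + 3·4^2 + 3·4 + 3; at 5: 3·5^3 + 3·5^2 + 3·5 + 3 = 468; next = 467
base 5: 467 = 3·5^3 + 3·5^2 + 3·5 + 2; at 6: 3·6^3 + 3·6^2 + 3·6 + 2 = 776; next = 775

776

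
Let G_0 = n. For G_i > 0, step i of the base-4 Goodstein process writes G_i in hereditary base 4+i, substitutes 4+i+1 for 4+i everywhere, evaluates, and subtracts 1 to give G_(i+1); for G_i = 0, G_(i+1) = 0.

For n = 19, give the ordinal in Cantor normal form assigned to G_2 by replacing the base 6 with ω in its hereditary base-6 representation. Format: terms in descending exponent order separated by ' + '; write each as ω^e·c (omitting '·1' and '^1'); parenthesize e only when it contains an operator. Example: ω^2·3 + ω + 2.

ω^2 + 1

base 4: 19 = 4^2 + 3; at 5: 5^2 + 3 = 28; next = 27
base 5: 27 = 5^2 + 2; at 6: 6^2 + 2 = 38; next = 37
base 6: 37 = 6^2 + 1; at 7: 7^2 + 1 = 50; next = 49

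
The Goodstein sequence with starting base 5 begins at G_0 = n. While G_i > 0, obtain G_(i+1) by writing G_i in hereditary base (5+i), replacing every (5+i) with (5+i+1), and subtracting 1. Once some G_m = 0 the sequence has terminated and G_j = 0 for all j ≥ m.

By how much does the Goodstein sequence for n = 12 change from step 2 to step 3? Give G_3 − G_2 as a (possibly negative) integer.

1

(0) 12|_5 = 2·5 + 2 ↦ 2·6 + 2|_6 = 14 ⇒ 13
(1) 13|_6 = 2·6 + 1 ↦ 2·7 + 1|_7 = 15 ⇒ 14
(2) 14|_7 = 2·7 ↦ 2·8|_8 = 16 ⇒ 15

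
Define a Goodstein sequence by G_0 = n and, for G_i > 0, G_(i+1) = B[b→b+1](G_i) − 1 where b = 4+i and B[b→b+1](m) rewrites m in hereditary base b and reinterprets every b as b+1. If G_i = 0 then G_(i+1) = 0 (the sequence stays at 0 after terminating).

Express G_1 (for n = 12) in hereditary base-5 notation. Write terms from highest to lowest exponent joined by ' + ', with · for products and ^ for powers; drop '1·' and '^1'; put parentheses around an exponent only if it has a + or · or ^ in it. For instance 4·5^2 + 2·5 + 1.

2·5 + 4

G_0 = 12. HB_4(12) = 3·4. Bump = 15. G_1 = 14.
G_1 = 14. HB_5(14) = 2·5 + 4. Bump = 16. G_2 = 15.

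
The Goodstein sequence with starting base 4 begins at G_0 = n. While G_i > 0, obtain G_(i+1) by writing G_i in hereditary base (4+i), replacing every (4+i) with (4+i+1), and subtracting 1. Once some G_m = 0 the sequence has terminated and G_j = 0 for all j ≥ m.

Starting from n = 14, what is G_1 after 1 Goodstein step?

base 4: 14 = 3·4 + 2; at 5: 3·5 + 2 = 17; next = 16
base 5: 16 = 3·5 + 1; at 6: 3·6 + 1 = 19; next = 18

16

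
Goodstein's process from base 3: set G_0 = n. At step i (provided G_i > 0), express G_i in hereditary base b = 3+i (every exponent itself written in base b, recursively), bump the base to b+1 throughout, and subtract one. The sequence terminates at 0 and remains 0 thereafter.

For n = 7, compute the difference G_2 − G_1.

[0] 7 ≡ 2·3 + 1 (base 3). Lift 4: 9. −1: 8.
[1] 8 ≡ 2·4 (base 4). Lift 5: 10. −1: 9.

1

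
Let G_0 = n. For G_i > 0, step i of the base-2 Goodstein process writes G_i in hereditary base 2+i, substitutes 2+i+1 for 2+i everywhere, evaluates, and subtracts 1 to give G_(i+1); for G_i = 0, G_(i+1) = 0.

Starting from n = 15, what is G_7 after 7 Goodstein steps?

G_0 = 15. HB_2(15) = 2^(2 + 1) + 2^2 + 2 + 1. Bump = 112. G_1 = 111.
G_1 = 111. HB_3(111) = 3^(3 + 1) + 3^3 + 3. Bump = 1284. G_2 = 1283.
G_2 = 1283. HB_4(1283) = 4^(4 + 1) + 4^4 + 3. Bump = 18753. G_3 = 18752.
G_3 = 18752. HB_5(18752) = 5^(5 + 1) + 5^5 + 2. Bump = 326594. G_4 = 326593.
G_4 = 326593. HB_6(326593) = 6^(6 + 1) + 6^6 + 1. Bump = 6588345. G_5 = 6588344.
G_5 = 6588344. HB_7(6588344) = 7^(7 + 1) + 7^7. Bump = 150994944. G_6 = 150994943.
G_6 = 150994943. HB_8(150994943) = 8^(8 + 1) + 7·8^7 + 7·8^6 + 7·8^5 + 7·8^4 + 7·8^3 + 7·8^2 + 7·8 + 7. Bump = 3524450281. G_7 = 3524450280.
G_7 = 3524450280. HB_9(3524450280) = 9^(9 + 1) + 7·9^7 + 7·9^6 + 7·9^5 + 7·9^4 + 7·9^3 + 7·9^2 + 7·9 + 6. Bump = 100077777776. G_8 = 100077777775.

3524450280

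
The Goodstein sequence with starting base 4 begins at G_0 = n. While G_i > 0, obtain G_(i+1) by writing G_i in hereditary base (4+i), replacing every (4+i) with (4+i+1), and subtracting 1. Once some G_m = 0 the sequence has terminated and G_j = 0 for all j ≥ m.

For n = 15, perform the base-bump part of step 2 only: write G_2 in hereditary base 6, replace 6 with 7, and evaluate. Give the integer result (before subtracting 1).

22

i=0: 15 = 3·4 + 3 (b=4); 4→5: 3·5 + 3 = 18; 18−1 = 17
i=1: 17 = 3·5 + 2 (b=5); 5→6: 3·6 + 2 = 20; 20−1 = 19
i=2: 19 = 3·6 + 1 (b=6); 6→7: 3·7 + 1 = 22; 22−1 = 21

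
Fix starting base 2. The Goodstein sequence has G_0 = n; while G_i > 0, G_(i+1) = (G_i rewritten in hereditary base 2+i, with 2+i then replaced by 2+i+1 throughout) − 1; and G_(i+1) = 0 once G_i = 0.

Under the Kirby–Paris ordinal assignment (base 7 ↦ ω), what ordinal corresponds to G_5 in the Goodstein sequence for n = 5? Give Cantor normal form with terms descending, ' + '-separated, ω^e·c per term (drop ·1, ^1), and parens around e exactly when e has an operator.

ω^3·3 + ω^2·3 + ω·3

G_0 = 5. HB_2(5) = 2^2 + 1. Bump = 28. G_1 = 27.
G_1 = 27. HB_3(27) = 3^3. Bump = 256. G_2 = 255.
G_2 = 255. HB_4(255) = 3·4^3 + 3·4^2 + 3·4 + 3. Bump = 468. G_3 = 467.
G_3 = 467. HB_5(467) = 3·5^3 + 3·5^2 + 3·5 + 2. Bump = 776. G_4 = 775.
G_4 = 775. HB_6(775) = 3·6^3 + 3·6^2 + 3·6 + 1. Bump = 1198. G_5 = 1197.
G_5 = 1197. HB_7(1197) = 3·7^3 + 3·7^2 + 3·7. Bump = 1752. G_6 = 1751.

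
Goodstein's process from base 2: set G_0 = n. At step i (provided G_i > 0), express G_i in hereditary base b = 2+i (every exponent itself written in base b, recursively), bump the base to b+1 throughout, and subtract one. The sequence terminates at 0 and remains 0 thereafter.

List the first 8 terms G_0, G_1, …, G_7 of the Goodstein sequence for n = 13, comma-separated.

13, 108, 1279, 16092, 280711, 5765998, 134219479, 3486786855

base 2: 13 = 2^(2 + 1) + 2^2 + 1; at 3: 3^(3 + 1) + 3^3 + 1 = 109; next = 108
base 3: 108 = 3^(3 + 1) + 3^3; at 4: 4^(4 + 1) + 4^4 = 1280; next = 1279
base 4: 1279 = 4^(4 + 1) + 3·4^3 + 3·4^2 + 3·4 + 3; at 5: 5^(5 + 1) + 3·5^3 + 3·5^2 + 3·5 + 3 = 16093; next = 16092
base 5: 16092 = 5^(5 + 1) + 3·5^3 + 3·5^2 + 3·5 + 2; at 6: 6^(6 + 1) + 3·6^3 + 3·6^2 + 3·6 + 2 = 280712; next = 280711
base 6: 280711 = 6^(6 + 1) + 3·6^3 + 3·6^2 + 3·6 + 1; at 7: 7^(7 + 1) + 3·7^3 + 3·7^2 + 3·7 + 1 = 5765999; next = 5765998
base 7: 5765998 = 7^(7 + 1) + 3·7^3 + 3·7^2 + 3·7; at 8: 8^(8 + 1) + 3·8^3 + 3·8^2 + 3·8 = 134219480; next = 134219479
base 8: 134219479 = 8^(8 + 1) + 3·8^3 + 3·8^2 + 2·8 + 7; at 9: 9^(9 + 1) + 3·9^3 + 3·9^2 + 2·9 + 7 = 3486786856; next = 3486786855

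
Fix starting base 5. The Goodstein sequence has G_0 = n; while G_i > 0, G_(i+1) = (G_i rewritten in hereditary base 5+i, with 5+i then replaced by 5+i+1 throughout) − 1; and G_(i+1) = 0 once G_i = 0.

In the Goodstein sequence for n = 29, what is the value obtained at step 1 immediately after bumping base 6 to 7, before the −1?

52

29 —HB5→ 5^2 + 4 —bump→ 6^2 + 4 = 40 —(−1)→ 39
39 —HB6→ 6^2 + 3 —bump→ 7^2 + 3 = 52 —(−1)→ 51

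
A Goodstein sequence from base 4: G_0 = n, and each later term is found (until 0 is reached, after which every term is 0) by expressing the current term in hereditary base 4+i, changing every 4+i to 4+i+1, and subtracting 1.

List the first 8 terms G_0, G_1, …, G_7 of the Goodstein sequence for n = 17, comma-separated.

17, 25, 35, 39, 43, 47, 51, 55

i=0: 17 = 4^2 + 1 (b=4); 4→5: 5^2 + 1 = 26; 26−1 = 25
i=1: 25 = 5^2 (b=5); 5→6: 6^2 = 36; 36−1 = 35
i=2: 35 = 5·6 + 5 (b=6); 6→7: 5·7 + 5 = 40; 40−1 = 39
i=3: 39 = 5·7 + 4 (b=7); 7→8: 5·8 + 4 = 44; 44−1 = 43
i=4: 43 = 5·8 + 3 (b=8); 8→9: 5·9 + 3 = 48; 48−1 = 47
i=5: 47 = 5·9 + 2 (b=9); 9→10: 5·10 + 2 = 52; 52−1 = 51
i=6: 51 = 5·10 + 1 (b=10); 10→11: 5·11 + 1 = 56; 56−1 = 55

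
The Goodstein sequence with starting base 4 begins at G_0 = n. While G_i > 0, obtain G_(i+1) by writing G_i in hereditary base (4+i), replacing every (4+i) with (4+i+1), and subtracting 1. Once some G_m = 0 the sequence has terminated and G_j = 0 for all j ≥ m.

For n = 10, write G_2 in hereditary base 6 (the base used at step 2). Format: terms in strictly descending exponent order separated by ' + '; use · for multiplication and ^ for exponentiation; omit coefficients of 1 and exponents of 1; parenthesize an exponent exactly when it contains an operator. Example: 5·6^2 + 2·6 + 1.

step 0: 10 = 2·4 + 2; sub 5 for 4: 2·5 + 2; = 12; G_1 = 12−1 = 11
step 1: 11 = 2·5 + 1; sub 6 for 5: 2·6 + 1; = 13; G_2 = 13−1 = 12
step 2: 12 = 2·6; sub 7 for 6: 2·7; = 14; G_3 = 14−1 = 13

2·6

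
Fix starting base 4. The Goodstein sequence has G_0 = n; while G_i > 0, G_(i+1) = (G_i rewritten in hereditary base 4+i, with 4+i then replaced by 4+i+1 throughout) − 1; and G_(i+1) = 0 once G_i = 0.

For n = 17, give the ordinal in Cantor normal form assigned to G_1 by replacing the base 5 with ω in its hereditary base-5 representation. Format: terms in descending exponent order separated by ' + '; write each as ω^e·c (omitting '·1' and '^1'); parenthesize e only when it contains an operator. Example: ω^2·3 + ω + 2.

(0) 17|_4 = 4^2 + 1 ↦ 5^2 + 1|_5 = 26 ⇒ 25
(1) 25|_5 = 5^2 ↦ 6^2|_6 = 36 ⇒ 35

ω^2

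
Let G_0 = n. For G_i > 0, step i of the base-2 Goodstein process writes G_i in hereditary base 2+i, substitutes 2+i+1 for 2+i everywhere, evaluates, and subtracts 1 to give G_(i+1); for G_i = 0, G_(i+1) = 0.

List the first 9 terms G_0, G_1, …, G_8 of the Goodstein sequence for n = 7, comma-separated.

7, 30, 259, 3127, 46657, 823543, 16777215, 37665879, 77777775

base 2: 7 = 2^2 + 2 + 1; at 3: 3^3 + 3 + 1 = 31; next = 30
base 3: 30 = 3^3 + 3; at 4: 4^4 + 4 = 260; next = 259
base 4: 259 = 4^4 + 3; at 5: 5^5 + 3 = 3128; next = 3127
base 5: 3127 = 5^5 + 2; at 6: 6^6 + 2 = 46658; next = 46657
base 6: 46657 = 6^6 + 1; at 7: 7^7 + 1 = 823544; next = 823543
base 7: 823543 = 7^7; at 8: 8^8 = 16777216; next = 16777215
base 8: 16777215 = 7·8^7 + 7·8^6 + 7·8^5 + 7·8^4 + 7·8^3 + 7·8^2 + 7·8 + 7; at 9: 7·9^7 + 7·9^6 + 7·9^5 + 7·9^4 + 7·9^3 + 7·9^2 + 7·9 + 7 = 37665880; next = 37665879
base 9: 37665879 = 7·9^7 + 7·9^6 + 7·9^5 + 7·9^4 + 7·9^3 + 7·9^2 + 7·9 + 6; at 10: 7·10^7 + 7·10^6 + 7·10^5 + 7·10^4 + 7·10^3 + 7·10^2 + 7·10 + 6 = 77777776; next = 77777775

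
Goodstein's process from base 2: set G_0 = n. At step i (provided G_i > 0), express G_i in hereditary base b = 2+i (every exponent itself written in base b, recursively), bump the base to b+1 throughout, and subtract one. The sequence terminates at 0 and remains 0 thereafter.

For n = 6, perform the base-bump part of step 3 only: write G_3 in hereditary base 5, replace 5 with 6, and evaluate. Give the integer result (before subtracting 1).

i=0: 6 = 2^2 + 2 (b=2); 2→3: 3^3 + 3 = 30; 30−1 = 29
i=1: 29 = 3^3 + 2 (b=3); 3→4: 4^4 + 2 = 258; 258−1 = 257
i=2: 257 = 4^4 + 1 (b=4); 4→5: 5^5 + 1 = 3126; 3126−1 = 3125
i=3: 3125 = 5^5 (b=5); 5→6: 6^6 = 46656; 46656−1 = 46655

46656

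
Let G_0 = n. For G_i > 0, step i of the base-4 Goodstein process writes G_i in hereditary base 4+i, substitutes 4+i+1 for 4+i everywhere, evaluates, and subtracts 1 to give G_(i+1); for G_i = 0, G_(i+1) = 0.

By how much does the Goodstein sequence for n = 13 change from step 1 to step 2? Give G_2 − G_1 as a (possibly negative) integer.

2

step 0: 13 = 3·4 + 1; sub 5 for 4: 3·5 + 1; = 16; G_1 = 16−1 = 15
step 1: 15 = 3·5; sub 6 for 5: 3·6; = 18; G_2 = 18−1 = 17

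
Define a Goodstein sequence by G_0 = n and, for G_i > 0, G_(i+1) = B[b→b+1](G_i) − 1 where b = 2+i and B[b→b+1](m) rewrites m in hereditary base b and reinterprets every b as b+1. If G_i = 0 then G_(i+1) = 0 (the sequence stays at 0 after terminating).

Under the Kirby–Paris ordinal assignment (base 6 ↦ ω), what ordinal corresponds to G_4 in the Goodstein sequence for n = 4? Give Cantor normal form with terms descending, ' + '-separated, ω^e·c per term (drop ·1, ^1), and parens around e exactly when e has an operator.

(0) 4|_2 = 2^2 ↦ 3^3|_3 = 27 ⇒ 26
(1) 26|_3 = 2·3^2 + 2·3 + 2 ↦ 2·4^2 + 2·4 + 2|_4 = 42 ⇒ 41
(2) 41|_4 = 2·4^2 + 2·4 + 1 ↦ 2·5^2 + 2·5 + 1|_5 = 61 ⇒ 60
(3) 60|_5 = 2·5^2 + 2·5 ↦ 2·6^2 + 2·6|_6 = 84 ⇒ 83
(4) 83|_6 = 2·6^2 + 6 + 5 ↦ 2·7^2 + 7 + 5|_7 = 110 ⇒ 109

ω^2·2 + ω + 5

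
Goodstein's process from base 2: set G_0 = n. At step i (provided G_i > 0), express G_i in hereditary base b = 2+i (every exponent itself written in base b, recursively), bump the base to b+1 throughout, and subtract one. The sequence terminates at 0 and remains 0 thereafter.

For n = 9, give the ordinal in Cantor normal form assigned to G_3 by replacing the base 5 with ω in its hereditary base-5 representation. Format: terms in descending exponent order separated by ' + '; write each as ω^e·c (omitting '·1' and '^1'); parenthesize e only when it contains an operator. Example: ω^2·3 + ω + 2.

base 2: 9 = 2^(2 + 1) + 1; at 3: 3^(3 + 1) + 1 = 82; next = 81
base 3: 81 = 3^(3 + 1); at 4: 4^(4 + 1) = 1024; next = 1023
base 4: 1023 = 3·4^4 + 3·4^3 + 3·4^2 + 3·4 + 3; at 5: 3·5^5 + 3·5^3 + 3·5^2 + 3·5 + 3 = 9843; next = 9842

ω^ω·3 + ω^3·3 + ω^2·3 + ω·3 + 2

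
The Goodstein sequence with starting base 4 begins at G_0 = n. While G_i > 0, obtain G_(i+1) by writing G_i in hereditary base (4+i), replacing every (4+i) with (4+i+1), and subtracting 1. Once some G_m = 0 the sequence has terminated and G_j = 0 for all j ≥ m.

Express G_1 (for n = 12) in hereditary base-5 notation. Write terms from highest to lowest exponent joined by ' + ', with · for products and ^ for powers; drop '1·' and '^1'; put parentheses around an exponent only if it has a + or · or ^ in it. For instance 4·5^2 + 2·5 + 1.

12 —HB4→ 3·4 —bump→ 3·5 = 15 —(−1)→ 14
14 —HB5→ 2·5 + 4 —bump→ 2·6 + 4 = 16 —(−1)→ 15

2·5 + 4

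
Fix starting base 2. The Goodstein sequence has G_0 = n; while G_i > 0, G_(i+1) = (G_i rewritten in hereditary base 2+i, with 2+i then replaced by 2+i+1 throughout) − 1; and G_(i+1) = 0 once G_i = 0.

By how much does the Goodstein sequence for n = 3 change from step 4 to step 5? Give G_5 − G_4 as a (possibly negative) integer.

-1

(0) 3|_2 = 2 + 1 ↦ 3 + 1|_3 = 4 ⇒ 3
(1) 3|_3 = 3 ↦ 4|_4 = 4 ⇒ 3
(2) 3|_4 = 3 ↦ 3|_5 = 3 ⇒ 2
(3) 2|_5 = 2 ↦ 2|_6 = 2 ⇒ 1
(4) 1|_6 = 1 ↦ 1|_7 = 1 ⇒ 0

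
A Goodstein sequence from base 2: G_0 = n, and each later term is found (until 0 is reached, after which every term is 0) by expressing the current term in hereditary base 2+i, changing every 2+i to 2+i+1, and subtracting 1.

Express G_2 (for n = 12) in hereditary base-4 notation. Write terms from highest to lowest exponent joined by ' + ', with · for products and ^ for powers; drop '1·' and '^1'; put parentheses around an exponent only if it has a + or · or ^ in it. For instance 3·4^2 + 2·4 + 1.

G_0 = 12. HB_2(12) = 2^(2 + 1) + 2^2. Bump = 108. G_1 = 107.
G_1 = 107. HB_3(107) = 3^(3 + 1) + 2·3^2 + 2·3 + 2. Bump = 1066. G_2 = 1065.
G_2 = 1065. HB_4(1065) = 4^(4 + 1) + 2·4^2 + 2·4 + 1. Bump = 15686. G_3 = 15685.

4^(4 + 1) + 2·4^2 + 2·4 + 1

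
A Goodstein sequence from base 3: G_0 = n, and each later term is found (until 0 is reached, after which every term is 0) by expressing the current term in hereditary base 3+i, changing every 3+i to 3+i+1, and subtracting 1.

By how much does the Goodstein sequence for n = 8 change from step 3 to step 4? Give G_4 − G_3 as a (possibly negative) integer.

0

8 —HB3→ 2·3 + 2 —bump→ 2·4 + 2 = 10 —(−1)→ 9
9 —HB4→ 2·4 + 1 —bump→ 2·5 + 1 = 11 —(−1)→ 10
10 —HB5→ 2·5 —bump→ 2·6 = 12 —(−1)→ 11
11 —HB6→ 6 + 5 —bump→ 7 + 5 = 12 —(−1)→ 11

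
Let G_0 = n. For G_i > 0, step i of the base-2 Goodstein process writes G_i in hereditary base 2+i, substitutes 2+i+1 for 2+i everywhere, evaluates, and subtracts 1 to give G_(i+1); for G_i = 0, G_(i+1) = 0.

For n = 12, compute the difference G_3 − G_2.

14620

step 0: 12 = 2^(2 + 1) + 2^2; sub 3 for 2: 3^(3 + 1) + 3^3; = 108; G_1 = 108−1 = 107
step 1: 107 = 3^(3 + 1) + 2·3^2 + 2·3 + 2; sub 4 for 3: 4^(4 + 1) + 2·4^2 + 2·4 + 2; = 1066; G_2 = 1066−1 = 1065
step 2: 1065 = 4^(4 + 1) + 2·4^2 + 2·4 + 1; sub 5 for 4: 5^(5 + 1) + 2·5^2 + 2·5 + 1; = 15686; G_3 = 15686−1 = 15685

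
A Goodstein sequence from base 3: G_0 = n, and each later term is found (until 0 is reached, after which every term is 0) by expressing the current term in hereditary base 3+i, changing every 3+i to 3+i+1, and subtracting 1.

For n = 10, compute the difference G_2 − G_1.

8

G_0 = 10. HB_3(10) = 3^2 + 1. Bump = 17. G_1 = 16.
G_1 = 16. HB_4(16) = 4^2. Bump = 25. G_2 = 24.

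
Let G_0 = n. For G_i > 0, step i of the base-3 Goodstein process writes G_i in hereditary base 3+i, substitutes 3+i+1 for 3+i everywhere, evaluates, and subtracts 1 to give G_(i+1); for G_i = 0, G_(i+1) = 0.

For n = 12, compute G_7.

75

[0] 12 ≡ 3^2 + 3 (base 3). Lift 4: 20. −1: 19.
[1] 19 ≡ 4^2 + 3 (base 4). Lift 5: 28. −1: 27.
[2] 27 ≡ 5^2 + 2 (base 5). Lift 6: 38. −1: 37.
[3] 37 ≡ 6^2 + 1 (base 6). Lift 7: 50. −1: 49.
[4] 49 ≡ 7^2 (base 7). Lift 8: 64. −1: 63.
[5] 63 ≡ 7·8 + 7 (base 8). Lift 9: 70. −1: 69.
[6] 69 ≡ 7·9 + 6 (base 9). Lift 10: 76. −1: 75.
[7] 75 ≡ 7·10 + 5 (base 10). Lift 11: 82. −1: 81.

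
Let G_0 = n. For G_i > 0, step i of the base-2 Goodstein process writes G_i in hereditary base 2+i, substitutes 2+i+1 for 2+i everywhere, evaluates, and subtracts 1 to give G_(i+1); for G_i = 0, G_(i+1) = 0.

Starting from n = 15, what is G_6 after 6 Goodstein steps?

150994943

G_0=15  [base 2] 2^(2 + 1) + 2^2 + 2 + 1  →[2↦3]→  3^(3 + 1) + 3^3 + 3 + 1 = 112  −1 ⇒ G_1=111
G_1=111  [base 3] 3^(3 + 1) + 3^3 + 3  →[3↦4]→  4^(4 + 1) + 4^4 + 4 = 1284  −1 ⇒ G_2=1283
G_2=1283  [base 4] 4^(4 + 1) + 4^4 + 3  →[4↦5]→  5^(5 + 1) + 5^5 + 3 = 18753  −1 ⇒ G_3=18752
G_3=18752  [base 5] 5^(5 + 1) + 5^5 + 2  →[5↦6]→  6^(6 + 1) + 6^6 + 2 = 326594  −1 ⇒ G_4=326593
G_4=326593  [base 6] 6^(6 + 1) + 6^6 + 1  →[6↦7]→  7^(7 + 1) + 7^7 + 1 = 6588345  −1 ⇒ G_5=6588344
G_5=6588344  [base 7] 7^(7 + 1) + 7^7  →[7↦8]→  8^(8 + 1) + 8^8 = 150994944  −1 ⇒ G_6=150994943
G_6=150994943  [base 8] 8^(8 + 1) + 7·8^7 + 7·8^6 + 7·8^5 + 7·8^4 + 7·8^3 + 7·8^2 + 7·8 + 7  →[8↦9]→  9^(9 + 1) + 7·9^7 + 7·9^6 + 7·9^5 + 7·9^4 + 7·9^3 + 7·9^2 + 7·9 + 7 = 3524450281  −1 ⇒ G_7=3524450280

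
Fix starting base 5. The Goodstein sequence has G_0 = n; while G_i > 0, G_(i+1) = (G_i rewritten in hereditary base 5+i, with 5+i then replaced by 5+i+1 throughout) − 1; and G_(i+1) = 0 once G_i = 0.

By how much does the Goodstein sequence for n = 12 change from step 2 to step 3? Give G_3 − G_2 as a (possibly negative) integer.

step 0: 12 = 2·5 + 2; sub 6 for 5: 2·6 + 2; = 14; G_1 = 14−1 = 13
step 1: 13 = 2·6 + 1; sub 7 for 6: 2·7 + 1; = 15; G_2 = 15−1 = 14
step 2: 14 = 2·7; sub 8 for 7: 2·8; = 16; G_3 = 16−1 = 15

1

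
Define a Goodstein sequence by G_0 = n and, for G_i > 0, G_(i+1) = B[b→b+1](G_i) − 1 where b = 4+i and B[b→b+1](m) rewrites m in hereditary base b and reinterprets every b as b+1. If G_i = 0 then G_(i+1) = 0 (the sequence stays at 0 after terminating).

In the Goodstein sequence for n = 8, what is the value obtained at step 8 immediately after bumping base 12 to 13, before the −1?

(0) 8|_4 = 2·4 ↦ 2·5|_5 = 10 ⇒ 9
(1) 9|_5 = 5 + 4 ↦ 6 + 4|_6 = 10 ⇒ 9
(2) 9|_6 = 6 + 3 ↦ 7 + 3|_7 = 10 ⇒ 9
(3) 9|_7 = 7 + 2 ↦ 8 + 2|_8 = 10 ⇒ 9
(4) 9|_8 = 8 + 1 ↦ 9 + 1|_9 = 10 ⇒ 9
(5) 9|_9 = 9 ↦ 10|_10 = 10 ⇒ 9
(6) 9|_10 = 9 ↦ 9|_11 = 9 ⇒ 8
(7) 8|_11 = 8 ↦ 8|_12 = 8 ⇒ 7
(8) 7|_12 = 7 ↦ 7|_13 = 7 ⇒ 6

7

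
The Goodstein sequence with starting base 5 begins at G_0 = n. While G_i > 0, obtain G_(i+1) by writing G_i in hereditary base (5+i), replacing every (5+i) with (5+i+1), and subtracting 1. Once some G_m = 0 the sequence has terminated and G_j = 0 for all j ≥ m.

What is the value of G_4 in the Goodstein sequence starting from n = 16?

22

base 5: 16 = 3·5 + 1; at 6: 3·6 + 1 = 19; next = 18
base 6: 18 = 3·6; at 7: 3·7 = 21; next = 20
base 7: 20 = 2·7 + 6; at 8: 2·8 + 6 = 22; next = 21
base 8: 21 = 2·8 + 5; at 9: 2·9 + 5 = 23; next = 22
base 9: 22 = 2·9 + 4; at 10: 2·10 + 4 = 24; next = 23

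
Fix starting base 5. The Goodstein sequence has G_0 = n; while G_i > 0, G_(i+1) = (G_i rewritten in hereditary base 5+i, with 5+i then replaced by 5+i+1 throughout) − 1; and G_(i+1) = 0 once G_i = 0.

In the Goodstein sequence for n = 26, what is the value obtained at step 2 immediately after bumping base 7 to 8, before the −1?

26 —HB5→ 5^2 + 1 —bump→ 6^2 + 1 = 37 —(−1)→ 36
36 —HB6→ 6^2 —bump→ 7^2 = 49 —(−1)→ 48

54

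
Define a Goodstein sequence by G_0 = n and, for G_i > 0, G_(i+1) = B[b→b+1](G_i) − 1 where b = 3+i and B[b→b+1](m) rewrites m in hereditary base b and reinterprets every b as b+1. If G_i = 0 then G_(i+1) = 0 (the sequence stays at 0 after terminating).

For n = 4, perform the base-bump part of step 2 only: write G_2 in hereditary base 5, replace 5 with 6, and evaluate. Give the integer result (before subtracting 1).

G_0=4  [base 3] 3 + 1  →[3↦4]→  4 + 1 = 5  −1 ⇒ G_1=4
G_1=4  [base 4] 4  →[4↦5]→  5 = 5  −1 ⇒ G_2=4
G_2=4  [base 5] 4  →[5↦6]→  4 = 4  −1 ⇒ G_3=3

4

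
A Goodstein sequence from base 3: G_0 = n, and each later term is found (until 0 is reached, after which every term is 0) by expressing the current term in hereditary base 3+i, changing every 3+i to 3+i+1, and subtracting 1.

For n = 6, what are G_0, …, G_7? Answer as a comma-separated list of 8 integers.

6, 7, 7, 7, 7, 7, 6, 5

6 —HB3→ 2·3 —bump→ 2·4 = 8 —(−1)→ 7
7 —HB4→ 4 + 3 —bump→ 5 + 3 = 8 —(−1)→ 7
7 —HB5→ 5 + 2 —bump→ 6 + 2 = 8 —(−1)→ 7
7 —HB6→ 6 + 1 —bump→ 7 + 1 = 8 —(−1)→ 7
7 —HB7→ 7 —bump→ 8 = 8 —(−1)→ 7
7 —HB8→ 7 —bump→ 7 = 7 —(−1)→ 6
6 —HB9→ 6 —bump→ 6 = 6 —(−1)→ 5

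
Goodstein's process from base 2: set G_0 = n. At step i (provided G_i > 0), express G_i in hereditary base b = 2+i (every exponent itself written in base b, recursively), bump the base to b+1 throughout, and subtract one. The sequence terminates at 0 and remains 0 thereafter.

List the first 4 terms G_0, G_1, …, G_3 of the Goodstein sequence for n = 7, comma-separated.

i=0: 7 = 2^2 + 2 + 1 (b=2); 2→3: 3^3 + 3 + 1 = 31; 31−1 = 30
i=1: 30 = 3^3 + 3 (b=3); 3→4: 4^4 + 4 = 260; 260−1 = 259
i=2: 259 = 4^4 + 3 (b=4); 4→5: 5^5 + 3 = 3128; 3128−1 = 3127

7, 30, 259, 3127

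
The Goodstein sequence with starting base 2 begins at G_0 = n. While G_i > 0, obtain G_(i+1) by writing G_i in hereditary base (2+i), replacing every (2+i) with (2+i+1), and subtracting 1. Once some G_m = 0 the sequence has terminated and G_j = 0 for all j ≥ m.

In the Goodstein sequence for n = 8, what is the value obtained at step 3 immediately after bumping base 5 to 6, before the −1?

G_0=8  [base 2] 2^(2 + 1)  →[2↦3]→  3^(3 + 1) = 81  −1 ⇒ G_1=80
G_1=80  [base 3] 2·3^3 + 2·3^2 + 2·3 + 2  →[3↦4]→  2·4^4 + 2·4^2 + 2·4 + 2 = 554  −1 ⇒ G_2=553
G_2=553  [base 4] 2·4^4 + 2·4^2 + 2·4 + 1  →[4↦5]→  2·5^5 + 2·5^2 + 2·5 + 1 = 6311  −1 ⇒ G_3=6310
G_3=6310  [base 5] 2·5^5 + 2·5^2 + 2·5  →[5↦6]→  2·6^6 + 2·6^2 + 2·6 = 93396  −1 ⇒ G_4=93395

93396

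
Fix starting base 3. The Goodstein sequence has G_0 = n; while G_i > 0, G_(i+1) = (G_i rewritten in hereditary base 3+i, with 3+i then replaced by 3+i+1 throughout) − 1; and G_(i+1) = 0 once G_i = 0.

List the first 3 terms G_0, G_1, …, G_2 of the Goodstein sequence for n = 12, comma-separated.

12, 19, 27

base 3: 12 = 3^2 + 3; at 4: 4^2 + 4 = 20; next = 19
base 4: 19 = 4^2 + 3; at 5: 5^2 + 3 = 28; next = 27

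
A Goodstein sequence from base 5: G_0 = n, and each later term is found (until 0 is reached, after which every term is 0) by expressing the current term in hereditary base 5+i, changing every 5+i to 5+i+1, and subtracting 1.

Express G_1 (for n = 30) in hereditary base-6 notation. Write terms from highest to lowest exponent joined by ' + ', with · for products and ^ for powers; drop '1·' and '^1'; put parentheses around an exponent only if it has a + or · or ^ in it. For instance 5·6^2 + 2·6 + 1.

30 —HB5→ 5^2 + 5 —bump→ 6^2 + 6 = 42 —(−1)→ 41
41 —HB6→ 6^2 + 5 —bump→ 7^2 + 5 = 54 —(−1)→ 53

6^2 + 5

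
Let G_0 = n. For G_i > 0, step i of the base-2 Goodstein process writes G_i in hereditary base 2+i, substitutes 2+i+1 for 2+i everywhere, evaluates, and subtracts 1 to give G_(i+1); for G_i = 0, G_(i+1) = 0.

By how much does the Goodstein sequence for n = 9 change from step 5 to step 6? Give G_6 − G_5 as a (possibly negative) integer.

[0] 9 ≡ 2^(2 + 1) + 1 (base 2). Lift 3: 82. −1: 81.
[1] 81 ≡ 3^(3 + 1) (base 3). Lift 4: 1024. −1: 1023.
[2] 1023 ≡ 3·4^4 + 3·4^3 + 3·4^2 + 3·4 + 3 (base 4). Lift 5: 9843. −1: 9842.
[3] 9842 ≡ 3·5^5 + 3·5^3 + 3·5^2 + 3·5 + 2 (base 5). Lift 6: 140744. −1: 140743.
[4] 140743 ≡ 3·6^6 + 3·6^3 + 3·6^2 + 3·6 + 1 (base 6). Lift 7: 2471827. −1: 2471826.
[5] 2471826 ≡ 3·7^7 + 3·7^3 + 3·7^2 + 3·7 (base 7). Lift 8: 50333400. −1: 50333399.

47861573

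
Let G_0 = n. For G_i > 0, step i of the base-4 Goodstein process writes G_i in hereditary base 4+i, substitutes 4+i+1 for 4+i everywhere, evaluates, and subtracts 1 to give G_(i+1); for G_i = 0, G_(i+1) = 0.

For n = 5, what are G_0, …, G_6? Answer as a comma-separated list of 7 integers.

step 0: 5 = 4 + 1; sub 5 for 4: 5 + 1; = 6; G_1 = 6−1 = 5
step 1: 5 = 5; sub 6 for 5: 6; = 6; G_2 = 6−1 = 5
step 2: 5 = 5; sub 7 for 6: 5; = 5; G_3 = 5−1 = 4
step 3: 4 = 4; sub 8 for 7: 4; = 4; G_4 = 4−1 = 3
step 4: 3 = 3; sub 9 for 8: 3; = 3; G_5 = 3−1 = 2
step 5: 2 = 2; sub 10 for 9: 2; = 2; G_6 = 2−1 = 1

5, 5, 5, 4, 3, 2, 1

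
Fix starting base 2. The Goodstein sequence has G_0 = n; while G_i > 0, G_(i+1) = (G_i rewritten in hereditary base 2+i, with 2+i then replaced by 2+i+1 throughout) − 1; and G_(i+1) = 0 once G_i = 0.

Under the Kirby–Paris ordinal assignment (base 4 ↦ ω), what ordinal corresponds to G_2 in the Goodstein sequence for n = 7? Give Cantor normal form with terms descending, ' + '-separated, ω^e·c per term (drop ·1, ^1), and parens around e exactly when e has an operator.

step 0: 7 = 2^2 + 2 + 1; sub 3 for 2: 3^3 + 3 + 1; = 31; G_1 = 31−1 = 30
step 1: 30 = 3^3 + 3; sub 4 for 3: 4^4 + 4; = 260; G_2 = 260−1 = 259
step 2: 259 = 4^4 + 3; sub 5 for 4: 5^5 + 3; = 3128; G_3 = 3128−1 = 3127

ω^ω + 3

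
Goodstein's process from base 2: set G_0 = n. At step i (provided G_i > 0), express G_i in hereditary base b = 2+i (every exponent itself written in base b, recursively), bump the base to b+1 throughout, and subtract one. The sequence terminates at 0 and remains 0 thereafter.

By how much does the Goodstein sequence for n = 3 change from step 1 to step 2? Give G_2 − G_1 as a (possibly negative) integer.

0

G_0=3  [base 2] 2 + 1  →[2↦3]→  3 + 1 = 4  −1 ⇒ G_1=3
G_1=3  [base 3] 3  →[3↦4]→  4 = 4  −1 ⇒ G_2=3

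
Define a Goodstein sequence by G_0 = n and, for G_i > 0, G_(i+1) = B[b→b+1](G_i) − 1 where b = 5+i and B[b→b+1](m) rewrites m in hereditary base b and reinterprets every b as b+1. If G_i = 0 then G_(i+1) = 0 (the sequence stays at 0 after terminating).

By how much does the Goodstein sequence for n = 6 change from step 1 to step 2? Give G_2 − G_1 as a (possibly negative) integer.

0

(0) 6|_5 = 5 + 1 ↦ 6 + 1|_6 = 7 ⇒ 6
(1) 6|_6 = 6 ↦ 7|_7 = 7 ⇒ 6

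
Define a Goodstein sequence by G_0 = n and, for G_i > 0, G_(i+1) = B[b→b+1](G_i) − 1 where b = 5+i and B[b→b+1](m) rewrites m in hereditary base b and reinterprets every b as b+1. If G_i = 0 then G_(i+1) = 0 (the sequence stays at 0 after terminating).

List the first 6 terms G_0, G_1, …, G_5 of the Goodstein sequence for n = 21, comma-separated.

21, 24, 27, 29, 31, 33

(0) 21|_5 = 4·5 + 1 ↦ 4·6 + 1|_6 = 25 ⇒ 24
(1) 24|_6 = 4·6 ↦ 4·7|_7 = 28 ⇒ 27
(2) 27|_7 = 3·7 + 6 ↦ 3·8 + 6|_8 = 30 ⇒ 29
(3) 29|_8 = 3·8 + 5 ↦ 3·9 + 5|_9 = 32 ⇒ 31
(4) 31|_9 = 3·9 + 4 ↦ 3·10 + 4|_10 = 34 ⇒ 33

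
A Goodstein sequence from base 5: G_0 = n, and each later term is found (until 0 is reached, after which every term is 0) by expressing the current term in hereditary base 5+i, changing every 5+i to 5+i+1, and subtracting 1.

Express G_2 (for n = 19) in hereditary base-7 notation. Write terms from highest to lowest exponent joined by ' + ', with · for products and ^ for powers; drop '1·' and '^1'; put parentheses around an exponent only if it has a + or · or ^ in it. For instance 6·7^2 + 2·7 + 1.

3·7 + 2

step 0: 19 = 3·5 + 4; sub 6 for 5: 3·6 + 4; = 22; G_1 = 22−1 = 21
step 1: 21 = 3·6 + 3; sub 7 for 6: 3·7 + 3; = 24; G_2 = 24−1 = 23
step 2: 23 = 3·7 + 2; sub 8 for 7: 3·8 + 2; = 26; G_3 = 26−1 = 25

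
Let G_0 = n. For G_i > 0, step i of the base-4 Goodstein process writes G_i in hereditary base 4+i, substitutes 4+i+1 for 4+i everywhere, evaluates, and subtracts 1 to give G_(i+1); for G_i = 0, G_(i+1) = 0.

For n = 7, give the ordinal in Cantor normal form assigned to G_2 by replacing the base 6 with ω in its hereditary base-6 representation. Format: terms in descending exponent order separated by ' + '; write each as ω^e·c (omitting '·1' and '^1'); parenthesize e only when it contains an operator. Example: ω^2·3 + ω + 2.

base 4: 7 = 4 + 3; at 5: 5 + 3 = 8; next = 7
base 5: 7 = 5 + 2; at 6: 6 + 2 = 8; next = 7
base 6: 7 = 6 + 1; at 7: 7 + 1 = 8; next = 7

ω + 1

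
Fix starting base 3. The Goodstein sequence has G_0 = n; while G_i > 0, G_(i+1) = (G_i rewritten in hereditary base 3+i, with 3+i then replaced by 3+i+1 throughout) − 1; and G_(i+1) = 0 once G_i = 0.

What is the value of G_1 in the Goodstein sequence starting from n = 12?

19

[0] 12 ≡ 3^2 + 3 (base 3). Lift 4: 20. −1: 19.
[1] 19 ≡ 4^2 + 3 (base 4). Lift 5: 28. −1: 27.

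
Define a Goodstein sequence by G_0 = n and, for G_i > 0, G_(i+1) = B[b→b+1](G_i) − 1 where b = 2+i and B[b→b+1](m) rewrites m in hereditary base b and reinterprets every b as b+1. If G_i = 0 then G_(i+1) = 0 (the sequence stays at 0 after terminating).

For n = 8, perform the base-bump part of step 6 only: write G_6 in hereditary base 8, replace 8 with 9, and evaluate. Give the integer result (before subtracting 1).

G_0=8  [base 2] 2^(2 + 1)  →[2↦3]→  3^(3 + 1) = 81  −1 ⇒ G_1=80
G_1=80  [base 3] 2·3^3 + 2·3^2 + 2·3 + 2  →[3↦4]→  2·4^4 + 2·4^2 + 2·4 + 2 = 554  −1 ⇒ G_2=553
G_2=553  [base 4] 2·4^4 + 2·4^2 + 2·4 + 1  →[4↦5]→  2·5^5 + 2·5^2 + 2·5 + 1 = 6311  −1 ⇒ G_3=6310
G_3=6310  [base 5] 2·5^5 + 2·5^2 + 2·5  →[5↦6]→  2·6^6 + 2·6^2 + 2·6 = 93396  −1 ⇒ G_4=93395
G_4=93395  [base 6] 2·6^6 + 2·6^2 + 6 + 5  →[6↦7]→  2·7^7 + 2·7^2 + 7 + 5 = 1647196  −1 ⇒ G_5=1647195
G_5=1647195  [base 7] 2·7^7 + 2·7^2 + 7 + 4  →[7↦8]→  2·8^8 + 2·8^2 + 8 + 4 = 33554572  −1 ⇒ G_6=33554571

774841152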